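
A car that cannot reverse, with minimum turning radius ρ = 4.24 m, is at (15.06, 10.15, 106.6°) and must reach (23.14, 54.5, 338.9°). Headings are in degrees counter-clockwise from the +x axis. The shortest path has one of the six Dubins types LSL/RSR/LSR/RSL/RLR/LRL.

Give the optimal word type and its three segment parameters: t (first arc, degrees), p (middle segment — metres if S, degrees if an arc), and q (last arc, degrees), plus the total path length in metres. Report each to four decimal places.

Let ψ = atan2(Δy, Δx) = atan2(44.35, 8.08) = 79.6747° be the start→goal bearing.
Normalize: d = |goal − start| / ρ = 45.080028/4.24 = 10.632082, α = (θ_start − ψ) mod 360° = 26.9253° = 0.469935 rad, β = (θ_goal − ψ) mod 360° = 259.2253° = 4.524335 rad.
Common terms: sin α = 0.452829, cos α = 0.891598, sin β = -0.982370, cos β = -0.186947, cos(α−β) = -0.611527, d² = 113.041168. Work in radians in the unit-radius frame; every candidate has L = ρ·(t + p + q).
LSL: p² = 2 + d² − 2cos(α−β) + 2d(sin α − sin β) = 146.782519; p = √p² = 12.115384; φ = atan2(cos β − cos α, d + sin α − sin β) = -0.089141 rad; t = (φ − α) mod 2π = 5.724109 rad, q = (β − φ) mod 2π = 4.613476 rad → L = 4.24·(5.724109 + 12.115384 + 4.613476) = 4.24·22.452969 = 95.200587 m
RSR: p² = 2 + d² − 2cos(α−β) + 2d(sin β − sin α) = 85.745925; p = √p² = 9.259910; φ = atan2(cos α − cos β, d − sin α + sin β) = 0.116740 rad; t = (α − φ) mod 2π = 0.353196 rad, q = (φ − β) mod 2π = 1.875590 rad → L = 4.24·(0.353196 + 9.259910 + 1.875590) = 4.24·11.488695 = 48.712067 m
LSR: p² = d² − 2 + 2cos(α−β) + 2d(sin α + sin β) = 98.557860; p = √p² = 9.927631; φ = atan2(−cos α − cos β, d + sin α + sin β) − atan2(−2, p) = 0.129160 rad; t = (φ − α) mod 2π = 5.942410 rad, q = (φ − β) mod 2π = 1.888010 rad → L = 4.24·(5.942410 + 9.927631 + 1.888010) = 4.24·17.758051 = 75.294138 m
RSL: p² = d² − 2 + 2cos(α−β) − 2d(sin α + sin β) = 121.078368; p = √p² = 11.003562; φ = atan2(cos α + cos β, d − sin α − sin β) − atan2(2, p) = -0.116749 rad; t = (α − φ) mod 2π = 0.586684 rad, q = (β − φ) mod 2π = 4.641084 rad → L = 4.24·(0.586684 + 11.003562 + 4.641084) = 4.24·16.231329 = 68.820837 m
RLR: c = (6 − d² + 2cos(α−β) + 2d(sin α − sin β))/8 = -9.718241, |c| > 1 → infeasible
LRL: c = (6 − d² + 2cos(α−β) − 2d(sin α − sin β))/8 = -17.347815, |c| > 1 → infeasible
Shortest: RSR with L = 48.712067 m ≈ 48.7121 m
Convert RSR to answer units (arcs ×180/π): t = 0.353196·180/π = 20.2366°, p = ρ·p = 4.24·9.259910 = 39.2620 m, q = 1.875590·180/π = 107.4634°, L = 48.7121 m.

RSR: t = 20.2366°, p = 39.2620 m, q = 107.4634°, L = 48.7121 m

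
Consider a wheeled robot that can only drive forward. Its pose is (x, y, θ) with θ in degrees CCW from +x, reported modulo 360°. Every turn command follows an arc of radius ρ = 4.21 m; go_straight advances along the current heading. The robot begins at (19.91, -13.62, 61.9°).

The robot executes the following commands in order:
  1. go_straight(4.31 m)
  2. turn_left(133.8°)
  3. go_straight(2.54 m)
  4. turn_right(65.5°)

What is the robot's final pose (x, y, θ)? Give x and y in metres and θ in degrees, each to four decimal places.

set_pose: (x, y, θ) = (19.9100, -13.6200, 61.9000°), ρ = 4.21
go_straight(4.31): x += 4.31·cos θ, y += 4.31·sin θ → (21.9401, -9.8180, 61.9000°)
turn_left(133.8°): centre at ρ to the left, rotate +133.8° → (17.0871, -3.7821, 195.7000°)
go_straight(2.54): x += 2.54·cos θ, y += 2.54·sin θ → (14.6418, -4.4695, 195.7000°)
turn_right(65.5°): centre at ρ to the right, rotate −65.5° → (10.2870, -3.1339, 130.2000°)

(10.2870, -3.1339, 130.2000°)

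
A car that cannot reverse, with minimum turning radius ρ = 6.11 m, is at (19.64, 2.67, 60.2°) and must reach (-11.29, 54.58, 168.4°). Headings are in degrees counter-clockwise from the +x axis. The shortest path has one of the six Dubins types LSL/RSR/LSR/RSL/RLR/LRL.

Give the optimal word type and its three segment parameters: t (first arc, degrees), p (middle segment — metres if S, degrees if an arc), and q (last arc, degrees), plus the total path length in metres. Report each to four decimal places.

Let ψ = atan2(Δy, Δx) = atan2(51.91, -30.93) = 120.7881° be the start→goal bearing.
Normalize: d = |goal − start| / ρ = 60.426095/6.11 = 9.889705, α = (θ_start − ψ) mod 360° = 299.4119° = 5.225723 rad, β = (θ_goal − ψ) mod 360° = 47.6119° = 0.830984 rad.
Common terms: sin α = -0.871112, cos α = 0.491084, sin β = 0.738595, cos β = 0.674149, cos(α−β) = -0.312335, d² = 97.806258. Work in radians in the unit-radius frame; every candidate has L = ρ·(t + p + q).
LSL: p² = 2 + d² − 2cos(α−β) + 2d(sin α − sin β) = 68.591872; p = √p² = 8.282021; φ = atan2(cos β − cos α, d + sin α − sin β) = 0.022106 rad; t = (φ − α) mod 2π = 1.079568 rad, q = (β − φ) mod 2π = 0.808878 rad → L = 6.11·(1.079568 + 8.282021 + 0.808878) = 6.11·10.170467 = 62.141555 m
RSR: p² = 2 + d² − 2cos(α−β) + 2d(sin β − sin α) = 132.269983; p = √p² = 11.500869; φ = atan2(cos α − cos β, d − sin α + sin β) = -0.015918 rad; t = (α − φ) mod 2π = 5.241641 rad, q = (φ − β) mod 2π = 5.436283 rad → L = 6.11·(5.241641 + 11.500869 + 5.436283) = 6.11·22.178793 = 135.512426 m
LSR: p² = d² − 2 + 2cos(α−β) + 2d(sin α + sin β) = 92.560478; p = √p² = 9.620836; φ = atan2(−cos α − cos β, d + sin α + sin β) − atan2(−2, p) = 0.086103 rad; t = (φ − α) mod 2π = 1.143565 rad, q = (φ − β) mod 2π = 5.538304 rad → L = 6.11·(1.143565 + 9.620836 + 5.538304) = 6.11·16.302705 = 99.609527 m
RSL: p² = d² − 2 + 2cos(α−β) − 2d(sin α + sin β) = 97.802699; p = √p² = 9.889525; φ = atan2(cos α + cos β, d − sin α − sin β) − atan2(2, p) = -0.083798 rad; t = (α − φ) mod 2π = 5.309520 rad, q = (β − φ) mod 2π = 0.914781 rad → L = 6.11·(5.309520 + 9.889525 + 0.914781) = 6.11·16.113827 = 98.455480 m
RLR: c = (6 − d² + 2cos(α−β) + 2d(sin α − sin β))/8 = -15.533748, |c| > 1 → infeasible
LRL: c = (6 − d² + 2cos(α−β) − 2d(sin α − sin β))/8 = -7.573984, |c| > 1 → infeasible
Shortest: LSL with L = 62.141555 m ≈ 62.1416 m
Convert LSL to answer units (arcs ×180/π): t = 1.079568·180/π = 61.8547°, p = ρ·p = 6.11·8.282021 = 50.6031 m, q = 0.808878·180/π = 46.3453°, L = 62.1416 m.

LSL: t = 61.8547°, p = 50.6031 m, q = 46.3453°, L = 62.1416 m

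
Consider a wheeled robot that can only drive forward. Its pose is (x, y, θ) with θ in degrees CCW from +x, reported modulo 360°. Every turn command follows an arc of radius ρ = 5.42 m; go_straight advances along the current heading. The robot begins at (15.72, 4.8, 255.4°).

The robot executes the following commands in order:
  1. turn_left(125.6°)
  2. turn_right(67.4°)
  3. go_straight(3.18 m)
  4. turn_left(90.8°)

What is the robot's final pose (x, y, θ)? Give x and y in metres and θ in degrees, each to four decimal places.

set_pose: (x, y, θ) = (15.7200, 4.8000, 255.4000°), ρ = 5.42
turn_left(125.6°): centre at ρ to the left, rotate +125.6° → (22.9073, -1.6262, 381.0000° ≡ 21.0000°)
turn_right(67.4°): centre at ρ to the right, rotate −67.4° → (28.7747, -2.9485, -46.4000° ≡ 313.6000°)
go_straight(3.18): x += 3.18·cos θ, y += 3.18·sin θ → (30.9677, -5.2514, 313.6000°)
turn_left(90.8°): centre at ρ to the left, rotate +90.8° → (38.6849, -5.3861, 404.4000° ≡ 44.4000°)

(38.6849, -5.3861, 44.4000°)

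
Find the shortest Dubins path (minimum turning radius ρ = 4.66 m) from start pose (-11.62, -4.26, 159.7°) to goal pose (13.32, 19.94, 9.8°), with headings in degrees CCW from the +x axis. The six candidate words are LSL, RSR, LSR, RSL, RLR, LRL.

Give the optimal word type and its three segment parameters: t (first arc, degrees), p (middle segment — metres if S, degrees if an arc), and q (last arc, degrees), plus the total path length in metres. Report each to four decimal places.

RSR: t = 127.4142°, p = 28.5269 m, q = 22.4858°, L = 40.7186 m

Let ψ = atan2(Δy, Δx) = atan2(24.20, 24.94) = 44.1372° be the start→goal bearing.
Normalize: d = |goal − start| / ρ = 34.751167/4.66 = 7.457332, α = (θ_start − ψ) mod 360° = 115.5628° = 2.016951 rad, β = (θ_goal − ψ) mod 360° = 325.6628° = 5.683887 rad.
Common terms: sin α = 0.902113, cos α = -0.431499, sin β = -0.564063, cos β = 0.825732, cos(α−β) = -0.865151, d² = 55.611800. Work in radians in the unit-radius frame; every candidate has L = ρ·(t + p + q).
LSL: p² = 2 + d² − 2cos(α−β) + 2d(sin α − sin β) = 81.209628; p = √p² = 9.011638; φ = atan2(cos β − cos α, d + sin α − sin β) = 0.139969 rad; t = (φ − α) mod 2π = 4.406203 rad, q = (β − φ) mod 2π = 5.543919 rad → L = 4.66·(4.406203 + 9.011638 + 5.543919) = 4.66·18.961761 = 88.361804 m
RSR: p² = 2 + d² − 2cos(α−β) + 2d(sin β − sin α) = 37.474578; p = √p² = 6.121648; φ = atan2(cos α − cos β, d − sin α + sin β) = -0.206846 rad; t = (α − φ) mod 2π = 2.223797 rad, q = (φ − β) mod 2π = 0.392452 rad → L = 4.66·(2.223797 + 6.121648 + 0.392452) = 4.66·8.737897 = 40.718599 m
LSR: p² = d² − 2 + 2cos(α−β) + 2d(sin α + sin β) = 56.923403; p = √p² = 7.544760; φ = atan2(−cos α − cos β, d + sin α + sin β) − atan2(−2, p) = 0.208595 rad; t = (φ − α) mod 2π = 4.474830 rad, q = (φ − β) mod 2π = 0.807893 rad → L = 4.66·(4.474830 + 7.544760 + 0.807893) = 4.66·12.827483 = 59.776073 m
RSL: p² = d² − 2 + 2cos(α−β) − 2d(sin α + sin β) = 46.839591; p = √p² = 6.843946; φ = atan2(cos α + cos β, d − sin α − sin β) − atan2(2, p) = -0.228994 rad; t = (α − φ) mod 2π = 2.245944 rad, q = (β − φ) mod 2π = 5.912881 rad → L = 4.66·(2.245944 + 6.843946 + 5.912881) = 4.66·15.002770 = 69.912910 m
RLR: c = (6 − d² + 2cos(α−β) + 2d(sin α − sin β))/8 = -3.684322, |c| > 1 → infeasible
LRL: c = (6 − d² + 2cos(α−β) − 2d(sin α − sin β))/8 = -9.151203, |c| > 1 → infeasible
Shortest: RSR with L = 40.718599 m ≈ 40.7186 m
Convert RSR to answer units (arcs ×180/π): t = 2.223797·180/π = 127.4142°, p = ρ·p = 4.66·6.121648 = 28.5269 m, q = 0.392452·180/π = 22.4858°, L = 40.7186 m.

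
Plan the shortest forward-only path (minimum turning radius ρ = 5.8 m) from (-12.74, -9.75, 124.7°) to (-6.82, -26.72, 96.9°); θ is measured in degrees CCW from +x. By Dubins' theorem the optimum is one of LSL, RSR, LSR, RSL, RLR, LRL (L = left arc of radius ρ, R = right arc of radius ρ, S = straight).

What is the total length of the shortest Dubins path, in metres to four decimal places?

Let ψ = atan2(Δy, Δx) = atan2(-16.97, 5.92) = -70.7686° be the start→goal bearing.
Normalize: d = |goal − start| / ρ = 17.972960/5.8 = 3.098786, α = (θ_start − ψ) mod 360° = 195.4686° = 3.411571 rad, β = (θ_goal − ψ) mod 360° = 167.6686° = 2.926370 rad.
Common terms: sin α = -0.266711, cos α = -0.963777, sin β = 0.213565, cos β = -0.976929, cos(α−β) = 0.884581, d² = 9.602476. Work in radians in the unit-radius frame; every candidate has L = ρ·(t + p + q).
LSL: p² = 2 + d² − 2cos(α−β) + 2d(sin α − sin β) = 6.856769; p = √p² = 2.618543; φ = atan2(cos β − cos α, d + sin α − sin β) = -0.005023 rad; t = (φ − α) mod 2π = 2.866591 rad, q = (β − φ) mod 2π = 2.931392 rad → L = 5.8·(2.866591 + 2.618543 + 2.931392) = 5.8·8.416527 = 48.815857 m
RSR: p² = 2 + d² − 2cos(α−β) + 2d(sin β − sin α) = 12.809860; p = √p² = 3.579086; φ = atan2(cos α − cos β, d − sin α + sin β) = 0.003675 rad; t = (α − φ) mod 2π = 3.407896 rad, q = (φ − β) mod 2π = 3.360490 rad → L = 5.8·(3.407896 + 3.579086 + 3.360490) = 5.8·10.347473 = 60.015345 m
LSR: p² = d² − 2 + 2cos(α−β) + 2d(sin α + sin β) = 9.042266; p = √p² = 3.007036; φ = atan2(−cos α − cos β, d + sin α + sin β) − atan2(−2, p) = 1.154252 rad; t = (φ − α) mod 2π = 4.025866 rad, q = (φ − β) mod 2π = 4.511067 rad → L = 5.8·(4.025866 + 3.007036 + 4.511067) = 5.8·11.543969 = 66.955021 m
RSL: p² = d² − 2 + 2cos(α−β) − 2d(sin α + sin β) = 9.701010; p = √p² = 3.114645; φ = atan2(cos α + cos β, d − sin α − sin β) − atan2(2, p) = -1.122719 rad; t = (α − φ) mod 2π = 4.534290 rad, q = (β − φ) mod 2π = 4.049089 rad → L = 5.8·(4.534290 + 3.114645 + 4.049089) = 5.8·11.698023 = 67.848535 m
RLR: c = (6 − d² + 2cos(α−β) + 2d(sin α − sin β))/8 = -0.601232; p = 2π − arccos c = 4.067346 rad; φ = atan2(cos α − cos β, d − sin α + sin β) = 0.003675 rad; t = (α − φ + p/2) mod 2π = 5.441570 rad, q = (α − β − t + p) mod 2π = 5.394164 rad → L = 5.8·(5.441570 + 4.067346 + 5.394164) = 5.8·14.903080 = 86.437862 m
LRL: c = (6 − d² + 2cos(α−β) − 2d(sin α − sin β))/8 = 0.142904; p = 2π − arccos c = 4.855784 rad; φ = atan2(cos β − cos α, d + sin α − sin β) = -0.005023 rad; t = (φ − α + p/2) mod 2π = 5.294483 rad, q = (β − α − t + p) mod 2π = 5.359284 rad → L = 5.8·(5.294483 + 4.855784 + 5.359284) = 5.8·15.509551 = 89.955398 m
Shortest: LSL with L = 48.815857 m ≈ 48.8159 m

48.8159 m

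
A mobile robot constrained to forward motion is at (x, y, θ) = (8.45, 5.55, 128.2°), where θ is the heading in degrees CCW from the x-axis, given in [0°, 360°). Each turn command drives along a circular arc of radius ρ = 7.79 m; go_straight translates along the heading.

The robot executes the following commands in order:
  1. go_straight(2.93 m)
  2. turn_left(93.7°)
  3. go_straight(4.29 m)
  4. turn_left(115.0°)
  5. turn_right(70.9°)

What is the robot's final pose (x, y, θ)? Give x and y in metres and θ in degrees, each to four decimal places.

(-1.0184, -14.7041, 266.0000°)

set_pose: (x, y, θ) = (8.4500, 5.5500, 128.2000°), ρ = 7.79
go_straight(2.93): x += 2.93·cos θ, y += 2.93·sin θ → (6.6381, 7.8526, 128.2000°)
turn_left(93.7°): centre at ρ to the left, rotate +93.7° → (-4.6862, 8.8333, 221.9000°)
go_straight(4.29): x += 4.29·cos θ, y += 4.29·sin θ → (-7.8793, 5.9683, 221.9000°)
turn_left(115.0°): centre at ρ to the left, rotate +115.0° → (-5.7332, -6.9953, 336.9000°)
turn_right(70.9°): centre at ρ to the right, rotate −70.9° → (-1.0184, -14.7041, 266.0000°)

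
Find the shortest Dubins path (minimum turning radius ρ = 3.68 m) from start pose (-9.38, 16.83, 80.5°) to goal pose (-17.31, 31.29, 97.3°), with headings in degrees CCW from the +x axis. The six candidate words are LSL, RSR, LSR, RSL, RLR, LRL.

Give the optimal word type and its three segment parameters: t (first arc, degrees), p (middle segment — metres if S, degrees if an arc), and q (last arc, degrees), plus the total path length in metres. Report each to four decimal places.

LSR: t = 42.9926°, p = 12.3013 m, q = 26.1926°, L = 16.7449 m

Let ψ = atan2(Δy, Δx) = atan2(14.46, -7.93) = 118.7408° be the start→goal bearing.
Normalize: d = |goal − start| / ρ = 16.491710/3.68 = 4.481443, α = (θ_start − ψ) mod 360° = 321.7592° = 5.615758 rad, β = (θ_goal − ψ) mod 360° = 338.5592° = 5.908973 rad.
Common terms: sin α = -0.618968, cos α = 0.785417, sin β = -0.365539, cos β = 0.930796, cos(α−β) = 0.957319, d² = 20.083331. Work in radians in the unit-radius frame; every candidate has L = ρ·(t + p + q).
LSL: p² = 2 + d² − 2cos(α−β) + 2d(sin α − sin β) = 17.897244; p = √p² = 4.230513; φ = atan2(cos β − cos α, d + sin α − sin β) = 0.034371 rad; t = (φ − α) mod 2π = 0.701799 rad, q = (β − φ) mod 2π = 5.874602 rad → L = 3.68·(0.701799 + 4.230513 + 5.874602) = 3.68·10.806914 = 39.769444 m
RSR: p² = 2 + d² − 2cos(α−β) + 2d(sin β − sin α) = 22.440140; p = √p² = 4.737102; φ = atan2(cos α − cos β, d − sin α + sin β) = -0.030694 rad; t = (α − φ) mod 2π = 5.646452 rad, q = (φ − β) mod 2π = 0.343518 rad → L = 3.68·(5.646452 + 4.737102 + 0.343518) = 3.68·10.727072 = 39.475627 m
LSR: p² = d² − 2 + 2cos(α−β) + 2d(sin α + sin β) = 11.173947; p = √p² = 3.342745; φ = atan2(−cos α − cos β, d + sin α + sin β) − atan2(−2, p) = 0.082935 rad; t = (φ − α) mod 2π = 0.750363 rad, q = (φ − β) mod 2π = 0.457147 rad → L = 3.68·(0.750363 + 3.342745 + 0.457147) = 3.68·4.550255 = 16.744940 m
RSL: p² = d² − 2 + 2cos(α−β) − 2d(sin α + sin β) = 28.821993; p = √p² = 5.368612; φ = atan2(cos α + cos β, d − sin α − sin β) − atan2(2, p) = -0.052374 rad; t = (α − φ) mod 2π = 5.668131 rad, q = (β − φ) mod 2π = 5.961347 rad → L = 3.68·(5.668131 + 5.368612 + 5.961347) = 3.68·16.998090 = 62.552971 m
RLR: c = (6 − d² + 2cos(α−β) + 2d(sin α − sin β))/8 = -1.805017, |c| > 1 → infeasible
LRL: c = (6 − d² + 2cos(α−β) − 2d(sin α − sin β))/8 = -1.237155, |c| > 1 → infeasible
Shortest: LSR with L = 16.744940 m ≈ 16.7449 m
Convert LSR to answer units (arcs ×180/π): t = 0.750363·180/π = 42.9926°, p = ρ·p = 3.68·3.342745 = 12.3013 m, q = 0.457147·180/π = 26.1926°, L = 16.7449 m.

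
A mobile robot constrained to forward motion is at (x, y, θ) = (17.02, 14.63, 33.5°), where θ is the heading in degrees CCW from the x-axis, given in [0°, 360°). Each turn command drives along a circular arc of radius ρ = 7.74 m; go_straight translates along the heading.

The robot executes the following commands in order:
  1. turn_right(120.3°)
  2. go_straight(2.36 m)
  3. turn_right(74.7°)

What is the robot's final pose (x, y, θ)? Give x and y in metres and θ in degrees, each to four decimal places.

set_pose: (x, y, θ) = (17.0200, 14.6300, 33.5000°), ρ = 7.74
turn_right(120.3°): centre at ρ to the right, rotate −120.3° → (29.0199, 8.6078, -86.8000° ≡ 273.2000°)
go_straight(2.36): x += 2.36·cos θ, y += 2.36·sin θ → (29.1517, 6.2515, 273.2000°)
turn_right(74.7°): centre at ρ to the right, rotate −74.7° → (23.8797, -1.5206, 198.5000°)

(23.8797, -1.5206, 198.5000°)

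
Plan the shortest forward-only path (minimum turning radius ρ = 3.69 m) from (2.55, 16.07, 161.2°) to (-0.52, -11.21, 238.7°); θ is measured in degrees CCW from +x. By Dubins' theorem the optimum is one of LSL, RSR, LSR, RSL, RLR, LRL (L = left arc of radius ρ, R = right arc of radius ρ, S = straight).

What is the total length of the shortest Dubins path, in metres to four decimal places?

31.0197 m

Let ψ = atan2(Δy, Δx) = atan2(-27.28, -3.07) = -96.4209° be the start→goal bearing.
Normalize: d = |goal − start| / ρ = 27.452200/3.69 = 7.439621, α = (θ_start − ψ) mod 360° = 257.6209° = 4.496332 rad, β = (θ_goal − ψ) mod 360° = 335.1209° = 5.848962 rad.
Common terms: sin α = -0.976750, cos α = -0.214380, sin β = -0.420706, cos β = 0.907197, cos(α−β) = 0.216440, d² = 55.347956. Work in radians in the unit-radius frame; every candidate has L = ρ·(t + p + q).
LSL: p² = 2 + d² − 2cos(α−β) + 2d(sin α − sin β) = 48.641551; p = √p² = 6.974349; φ = atan2(cos β − cos α, d + sin α − sin β) = 0.161516 rad; t = (φ − α) mod 2π = 1.948369 rad, q = (β − φ) mod 2π = 5.687447 rad → L = 3.69·(1.948369 + 6.974349 + 5.687447) = 3.69·14.610165 = 53.911509 m
RSR: p² = 2 + d² − 2cos(α−β) + 2d(sin β − sin α) = 65.188602; p = √p² = 8.073946; φ = atan2(cos α − cos β, d − sin α + sin β) = -0.139364 rad; t = (α − φ) mod 2π = 4.635696 rad, q = (φ − β) mod 2π = 0.294859 rad → L = 3.69·(4.635696 + 8.073946 + 0.294859) = 3.69·13.004501 = 47.986609 m
LSR: p² = d² − 2 + 2cos(α−β) + 2d(sin α + sin β) = 32.987751; p = √p² = 5.743496; φ = atan2(−cos α − cos β, d + sin α + sin β) − atan2(−2, p) = 0.220923 rad; t = (φ − α) mod 2π = 2.007776 rad, q = (φ − β) mod 2π = 0.655146 rad → L = 3.69·(2.007776 + 5.743496 + 0.655146) = 3.69·8.406418 = 31.019683 m
RSL: p² = d² − 2 + 2cos(α−β) − 2d(sin α + sin β) = 74.573919; p = √p² = 8.635619; φ = atan2(cos α + cos β, d − sin α − sin β) − atan2(2, p) = -0.149348 rad; t = (α − φ) mod 2π = 4.645680 rad, q = (β − φ) mod 2π = 5.998310 rad → L = 3.69·(4.645680 + 8.635619 + 5.998310) = 3.69·19.279609 = 71.141757 m
RLR: c = (6 − d² + 2cos(α−β) + 2d(sin α − sin β))/8 = -7.148575, |c| > 1 → infeasible
LRL: c = (6 − d² + 2cos(α−β) − 2d(sin α − sin β))/8 = -5.080194, |c| > 1 → infeasible
Shortest: LSR with L = 31.019683 m ≈ 31.0197 m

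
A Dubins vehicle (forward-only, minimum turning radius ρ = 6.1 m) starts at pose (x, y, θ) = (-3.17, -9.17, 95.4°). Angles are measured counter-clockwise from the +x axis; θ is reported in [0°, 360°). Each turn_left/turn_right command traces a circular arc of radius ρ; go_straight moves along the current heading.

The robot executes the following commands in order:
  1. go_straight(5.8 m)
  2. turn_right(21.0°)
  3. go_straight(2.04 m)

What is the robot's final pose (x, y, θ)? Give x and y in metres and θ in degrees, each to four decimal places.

set_pose: (x, y, θ) = (-3.1700, -9.1700, 95.4000°), ρ = 6.1
go_straight(5.8): x += 5.8·cos θ, y += 5.8·sin θ → (-3.7158, -3.3957, 95.4000°)
turn_right(21.0°): centre at ρ to the right, rotate −21.0° → (-3.5182, -1.1813, 74.4000°)
go_straight(2.04): x += 2.04·cos θ, y += 2.04·sin θ → (-2.9696, 0.7836, 74.4000°)

(-2.9696, 0.7836, 74.4000°)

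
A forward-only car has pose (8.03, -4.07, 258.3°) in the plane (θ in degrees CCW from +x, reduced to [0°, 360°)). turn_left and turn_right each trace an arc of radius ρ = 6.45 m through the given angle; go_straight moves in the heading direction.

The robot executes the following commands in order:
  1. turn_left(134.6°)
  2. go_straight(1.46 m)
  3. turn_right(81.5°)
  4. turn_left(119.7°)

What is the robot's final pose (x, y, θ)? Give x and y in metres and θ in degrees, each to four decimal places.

set_pose: (x, y, θ) = (8.0300, -4.0700, 258.3000°), ρ = 6.45
turn_left(134.6°): centre at ρ to the left, rotate +134.6° → (17.8495, -10.7935, 392.9000° ≡ 32.9000°)
go_straight(1.46): x += 1.46·cos θ, y += 1.46·sin θ → (19.0753, -10.0005, 32.9000°)
turn_right(81.5°): centre at ρ to the right, rotate −81.5° → (27.4170, -11.1506, -48.6000° ≡ 311.4000°)
turn_left(119.7°): centre at ρ to the left, rotate +119.7° → (38.3575, -8.9744, 431.1000° ≡ 71.1000°)

(38.3575, -8.9744, 71.1000°)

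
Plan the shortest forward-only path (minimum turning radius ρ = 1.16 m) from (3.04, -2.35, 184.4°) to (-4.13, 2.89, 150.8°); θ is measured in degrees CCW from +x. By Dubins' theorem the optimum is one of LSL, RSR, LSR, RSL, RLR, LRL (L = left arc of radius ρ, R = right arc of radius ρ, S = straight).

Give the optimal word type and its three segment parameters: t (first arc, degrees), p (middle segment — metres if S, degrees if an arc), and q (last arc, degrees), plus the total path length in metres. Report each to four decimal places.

Let ψ = atan2(Δy, Δx) = atan2(5.24, -7.17) = 143.8398° be the start→goal bearing.
Normalize: d = |goal − start| / ρ = 8.880681/1.16 = 7.655760, α = (θ_start − ψ) mod 360° = 40.5602° = 0.707909 rad, β = (θ_goal − ψ) mod 360° = 6.9602° = 0.121478 rad.
Common terms: sin α = 0.650246, cos α = 0.759723, sin β = 0.121180, cos β = 0.992631, cos(α−β) = 0.832921, d² = 58.610657. Work in radians in the unit-radius frame; every candidate has L = ρ·(t + p + q).
LSL: p² = 2 + d² − 2cos(α−β) + 2d(sin α − sin β) = 67.045632; p = √p² = 8.188140; φ = atan2(cos β − cos α, d + sin α − sin β) = 0.028448 rad; t = (φ − α) mod 2π = 5.603725 rad, q = (β − φ) mod 2π = 0.093030 rad → L = 1.16·(5.603725 + 8.188140 + 0.093030) = 1.16·13.884894 = 16.106477 m
RSR: p² = 2 + d² − 2cos(α−β) + 2d(sin β − sin α) = 50.843997; p = √p² = 7.130498; φ = atan2(cos α − cos β, d − sin α + sin β) = -0.032669 rad; t = (α − φ) mod 2π = 0.740578 rad, q = (φ − β) mod 2π = 6.129038 rad → L = 1.16·(0.740578 + 7.130498 + 6.129038) = 1.16·14.000114 = 16.240132 m
LSR: p² = d² − 2 + 2cos(α−β) + 2d(sin α + sin β) = 70.088206; p = √p² = 8.371870; φ = atan2(−cos α − cos β, d + sin α + sin β) − atan2(−2, p) = 0.029481 rad; t = (φ − α) mod 2π = 5.604758 rad, q = (φ − β) mod 2π = 6.191188 rad → L = 1.16·(5.604758 + 8.371870 + 6.191188) = 1.16·20.167816 = 23.394666 m
RSL: p² = d² − 2 + 2cos(α−β) − 2d(sin α + sin β) = 46.464793; p = √p² = 6.816509; φ = atan2(cos α + cos β, d − sin α − sin β) − atan2(2, p) = -0.036147 rad; t = (α − φ) mod 2π = 0.744055 rad, q = (β − φ) mod 2π = 0.157625 rad → L = 1.16·(0.744055 + 6.816509 + 0.157625) = 1.16·7.718189 = 8.953099 m
RLR: c = (6 − d² + 2cos(α−β) + 2d(sin α − sin β))/8 = -5.355500, |c| > 1 → infeasible
LRL: c = (6 − d² + 2cos(α−β) − 2d(sin α − sin β))/8 = -7.380704, |c| > 1 → infeasible
Shortest: RSL with L = 8.953099 m ≈ 8.9531 m
Convert RSL to answer units (arcs ×180/π): t = 0.744055·180/π = 42.6312°, p = ρ·p = 1.16·6.816509 = 7.9072 m, q = 0.157625·180/π = 9.0312°, L = 8.9531 m.

RSL: t = 42.6312°, p = 7.9072 m, q = 9.0312°, L = 8.9531 m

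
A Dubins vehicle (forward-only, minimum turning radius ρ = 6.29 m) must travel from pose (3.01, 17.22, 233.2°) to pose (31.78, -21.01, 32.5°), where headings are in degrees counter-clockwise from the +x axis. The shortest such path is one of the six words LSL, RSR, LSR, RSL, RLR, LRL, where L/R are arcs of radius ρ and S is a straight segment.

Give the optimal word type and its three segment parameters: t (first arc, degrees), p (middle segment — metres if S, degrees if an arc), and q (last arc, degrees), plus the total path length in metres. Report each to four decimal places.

Let ψ = atan2(Δy, Δx) = atan2(-38.23, 28.77) = -53.0367° be the start→goal bearing.
Normalize: d = |goal − start| / ρ = 47.846064/6.29 = 7.606687, α = (θ_start − ψ) mod 360° = 286.2367° = 4.995773 rad, β = (θ_goal − ψ) mod 360° = 85.5367° = 1.492897 rad.
Common terms: sin α = -0.960115, cos α = 0.279606, sin β = 0.996967, cos β = 0.077821, cos(α−β) = -0.935444, d² = 57.861693. Work in radians in the unit-radius frame; every candidate has L = ρ·(t + p + q).
LSL: p² = 2 + d² − 2cos(α−β) + 2d(sin α − sin β) = 31.958756; p = √p² = 5.653208; φ = atan2(cos β − cos α, d + sin α − sin β) = -0.035702 rad; t = (φ − α) mod 2π = 1.251711 rad, q = (β − φ) mod 2π = 1.528599 rad → L = 6.29·(1.251711 + 5.653208 + 1.528599) = 6.29·8.433517 = 53.046823 m
RSR: p² = 2 + d² − 2cos(α−β) + 2d(sin β − sin α) = 91.506405; p = √p² = 9.565898; φ = atan2(cos α − cos β, d − sin α + sin β) = 0.021096 rad; t = (α − φ) mod 2π = 4.974677 rad, q = (φ − β) mod 2π = 4.811384 rad → L = 6.29·(4.974677 + 9.565898 + 4.811384) = 6.29·19.351959 = 121.723823 m
LSR: p² = d² − 2 + 2cos(α−β) + 2d(sin α + sin β) = 54.551457; p = √p² = 7.385896; φ = atan2(−cos α − cos β, d + sin α + sin β) − atan2(−2, p) = 0.217717 rad; t = (φ − α) mod 2π = 1.505129 rad, q = (φ − β) mod 2π = 5.008005 rad → L = 6.29·(1.505129 + 7.385896 + 5.008005) = 6.29·13.899030 = 87.424899 m
RSL: p² = d² − 2 + 2cos(α−β) − 2d(sin α + sin β) = 53.430153; p = √p² = 7.309593; φ = atan2(cos α + cos β, d − sin α − sin β) − atan2(2, p) = -0.219894 rad; t = (α − φ) mod 2π = 5.215667 rad, q = (β − φ) mod 2π = 1.712791 rad → L = 6.29·(5.215667 + 7.309593 + 1.712791) = 6.29·14.238051 = 89.557342 m
RLR: c = (6 − d² + 2cos(α−β) + 2d(sin α − sin β))/8 = -10.438301, |c| > 1 → infeasible
LRL: c = (6 − d² + 2cos(α−β) − 2d(sin α − sin β))/8 = -2.994845, |c| > 1 → infeasible
Shortest: LSL with L = 53.046823 m ≈ 53.0468 m
Convert LSL to answer units (arcs ×180/π): t = 1.251711·180/π = 71.7178°, p = ρ·p = 6.29·5.653208 = 35.5587 m, q = 1.528599·180/π = 87.5822°, L = 53.0468 m.

LSL: t = 71.7178°, p = 35.5587 m, q = 87.5822°, L = 53.0468 m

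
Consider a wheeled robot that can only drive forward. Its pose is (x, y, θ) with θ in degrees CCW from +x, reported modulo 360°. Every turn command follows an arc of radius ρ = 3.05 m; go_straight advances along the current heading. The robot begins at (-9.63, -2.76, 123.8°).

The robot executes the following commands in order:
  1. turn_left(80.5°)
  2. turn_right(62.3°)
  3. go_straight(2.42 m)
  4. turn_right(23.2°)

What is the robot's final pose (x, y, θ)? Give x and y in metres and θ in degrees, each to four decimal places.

(-19.2545, 1.1234, 118.8000°)

set_pose: (x, y, θ) = (-9.6300, -2.7600, 123.8000°), ρ = 3.05
turn_left(80.5°): centre at ρ to the left, rotate +80.5° → (-13.4196, -1.6769, 204.3000°)
turn_right(62.3°): centre at ρ to the right, rotate −62.3° → (-16.5525, -1.3006, 142.0000°)
go_straight(2.42): x += 2.42·cos θ, y += 2.42·sin θ → (-18.4595, 0.1893, 142.0000°)
turn_right(23.2°): centre at ρ to the right, rotate −23.2° → (-19.2545, 1.1234, 118.8000°)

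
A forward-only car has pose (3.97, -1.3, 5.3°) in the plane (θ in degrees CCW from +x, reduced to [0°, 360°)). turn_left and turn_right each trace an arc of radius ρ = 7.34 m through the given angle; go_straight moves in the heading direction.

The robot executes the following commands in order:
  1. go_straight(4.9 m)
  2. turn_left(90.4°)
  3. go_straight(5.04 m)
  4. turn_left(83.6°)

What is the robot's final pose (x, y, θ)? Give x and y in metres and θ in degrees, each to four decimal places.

(7.7602, 18.8158, 179.3000°)

set_pose: (x, y, θ) = (3.9700, -1.3000, 5.3000°), ρ = 7.34
go_straight(4.9): x += 4.9·cos θ, y += 4.9·sin θ → (8.8491, -0.8474, 5.3000°)
turn_left(90.4°): centre at ρ to the left, rotate +90.4° → (15.4748, 7.1902, 95.7000°)
go_straight(5.04): x += 5.04·cos θ, y += 5.04·sin θ → (14.9742, 12.2053, 95.7000°)
turn_left(83.6°): centre at ρ to the left, rotate +83.6° → (7.7602, 18.8158, 179.3000°)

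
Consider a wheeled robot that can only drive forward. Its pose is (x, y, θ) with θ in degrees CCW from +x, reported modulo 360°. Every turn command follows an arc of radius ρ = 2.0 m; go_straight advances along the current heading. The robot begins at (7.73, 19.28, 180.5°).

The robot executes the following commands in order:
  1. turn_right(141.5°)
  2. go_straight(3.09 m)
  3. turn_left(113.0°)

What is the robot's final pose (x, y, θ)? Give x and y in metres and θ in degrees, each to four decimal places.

(8.5356, 28.0990, 152.0000°)

set_pose: (x, y, θ) = (7.7300, 19.2800, 180.5000°), ρ = 2.0
turn_right(141.5°): centre at ρ to the right, rotate −141.5° → (6.4539, 22.8342, 39.0000°)
go_straight(3.09): x += 3.09·cos θ, y += 3.09·sin θ → (8.8553, 24.7788, 39.0000°)
turn_left(113.0°): centre at ρ to the left, rotate +113.0° → (8.5356, 28.0990, 152.0000°)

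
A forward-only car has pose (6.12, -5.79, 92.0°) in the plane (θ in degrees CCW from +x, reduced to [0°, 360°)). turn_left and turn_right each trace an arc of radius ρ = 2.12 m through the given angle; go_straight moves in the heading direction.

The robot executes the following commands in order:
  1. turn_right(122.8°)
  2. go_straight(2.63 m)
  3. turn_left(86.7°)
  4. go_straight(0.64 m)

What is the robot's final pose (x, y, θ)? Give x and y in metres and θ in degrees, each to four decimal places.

(14.7831, -4.0793, 55.9000°)

set_pose: (x, y, θ) = (6.1200, -5.7900, 92.0000°), ρ = 2.12
turn_right(122.8°): centre at ρ to the right, rotate −122.8° → (9.3242, -3.8950, -30.8000° ≡ 329.2000°)
go_straight(2.63): x += 2.63·cos θ, y += 2.63·sin θ → (11.5833, -5.2417, 329.2000°)
turn_left(86.7°): centre at ρ to the left, rotate +86.7° → (14.4243, -4.6093, 415.9000° ≡ 55.9000°)
go_straight(0.64): x += 0.64·cos θ, y += 0.64·sin θ → (14.7831, -4.0793, 55.9000°)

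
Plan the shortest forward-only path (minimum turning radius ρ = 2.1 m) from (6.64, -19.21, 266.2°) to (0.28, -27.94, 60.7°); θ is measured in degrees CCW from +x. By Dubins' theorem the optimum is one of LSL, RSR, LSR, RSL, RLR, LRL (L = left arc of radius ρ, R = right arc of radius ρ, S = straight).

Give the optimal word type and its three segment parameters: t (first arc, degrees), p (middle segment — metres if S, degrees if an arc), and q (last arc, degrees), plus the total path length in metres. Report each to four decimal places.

Let ψ = atan2(Δy, Δx) = atan2(-8.73, -6.36) = -126.0742° be the start→goal bearing.
Normalize: d = |goal − start| / ρ = 10.801042/2.1 = 5.143353, α = (θ_start − ψ) mod 360° = 32.2742° = 0.563291 rad, β = (θ_goal − ψ) mod 360° = 186.7742° = 3.259824 rad.
Common terms: sin α = 0.533971, cos α = 0.845503, sin β = -0.117956, cos β = -0.993019, cos(α−β) = -0.902585, d² = 26.454082. Work in radians in the unit-radius frame; every candidate has L = ρ·(t + p + q).
LSL: p² = 2 + d² − 2cos(α−β) + 2d(sin α − sin β) = 36.965441; p = √p² = 6.079921; φ = atan2(cos β − cos α, d + sin α − sin β) = -0.307201 rad; t = (φ − α) mod 2π = 5.412693 rad, q = (β − φ) mod 2π = 3.567026 rad → L = 2.1·(5.412693 + 6.079921 + 3.567026) = 2.1·15.059640 = 31.625244 m
RSR: p² = 2 + d² − 2cos(α−β) + 2d(sin β − sin α) = 23.553064; p = √p² = 4.853150; φ = atan2(cos α − cos β, d − sin α + sin β) = 0.388532 rad; t = (α − φ) mod 2π = 0.174758 rad, q = (φ − β) mod 2π = 3.411893 rad → L = 2.1·(0.174758 + 4.853150 + 3.411893) = 2.1·8.439801 = 17.723583 m
LSR: p² = d² − 2 + 2cos(α−β) + 2d(sin α + sin β) = 26.928334; p = √p² = 5.189252; φ = atan2(−cos α − cos β, d + sin α + sin β) − atan2(−2, p) = 0.394396 rad; t = (φ − α) mod 2π = 6.114291 rad, q = (φ − β) mod 2π = 3.417757 rad → L = 2.1·(6.114291 + 5.189252 + 3.417757) = 2.1·14.721300 = 30.914729 m
RSL: p² = d² − 2 + 2cos(α−β) − 2d(sin α + sin β) = 18.369488; p = √p² = 4.285964; φ = atan2(cos α + cos β, d − sin α − sin β) − atan2(2, p) = -0.467800 rad; t = (α − φ) mod 2π = 1.031090 rad, q = (β − φ) mod 2π = 3.727624 rad → L = 2.1·(1.031090 + 4.285964 + 3.727624) = 2.1·9.044678 = 18.993824 m
RLR: c = (6 − d² + 2cos(α−β) + 2d(sin α − sin β))/8 = -1.944133, |c| > 1 → infeasible
LRL: c = (6 − d² + 2cos(α−β) − 2d(sin α − sin β))/8 = -3.620680, |c| > 1 → infeasible
Shortest: RSR with L = 17.723583 m ≈ 17.7236 m
Convert RSR to answer units (arcs ×180/π): t = 0.174758·180/π = 10.0129°, p = ρ·p = 2.1·4.853150 = 10.1916 m, q = 3.411893·180/π = 195.4871°, L = 17.7236 m.

RSR: t = 10.0129°, p = 10.1916 m, q = 195.4871°, L = 17.7236 m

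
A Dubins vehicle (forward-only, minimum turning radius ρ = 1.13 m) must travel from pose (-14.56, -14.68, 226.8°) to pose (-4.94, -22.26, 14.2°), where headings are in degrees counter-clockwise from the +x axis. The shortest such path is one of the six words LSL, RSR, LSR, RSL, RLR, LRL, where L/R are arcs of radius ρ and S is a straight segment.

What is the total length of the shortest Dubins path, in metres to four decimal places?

13.1633 m

Let ψ = atan2(Δy, Δx) = atan2(-7.58, 9.62) = -38.2361° be the start→goal bearing.
Normalize: d = |goal − start| / ρ = 12.247481/1.13 = 10.838479, α = (θ_start − ψ) mod 360° = 265.0361° = 4.625752 rad, β = (θ_goal − ψ) mod 360° = 52.4361° = 0.915182 rad.
Common terms: sin α = -0.996249, cos α = -0.086529, sin β = 0.792673, cos β = 0.609647, cos(α−β) = -0.842452, d² = 117.472629. Work in radians in the unit-radius frame; every candidate has L = ρ·(t + p + q).
LSL: p² = 2 + d² − 2cos(α−β) + 2d(sin α − sin β) = 82.379130; p = √p² = 9.076295; φ = atan2(cos β − cos α, d + sin α − sin β) = 0.076778 rad; t = (φ − α) mod 2π = 1.734212 rad, q = (β − φ) mod 2π = 0.838404 rad → L = 1.13·(1.734212 + 9.076295 + 0.838404) = 1.13·11.648910 = 13.163269 m
RSR: p² = 2 + d² − 2cos(α−β) + 2d(sin β − sin α) = 159.935937; p = √p² = 12.646578; φ = atan2(cos α − cos β, d − sin α + sin β) = -0.055076 rad; t = (α − φ) mod 2π = 4.680828 rad, q = (φ − β) mod 2π = 5.312927 rad → L = 1.13·(4.680828 + 12.646578 + 5.312927) = 1.13·22.640333 = 25.583577 m
LSR: p² = d² − 2 + 2cos(α−β) + 2d(sin α + sin β) = 109.374817; p = √p² = 10.458242; φ = atan2(−cos α − cos β, d + sin α + sin β) − atan2(−2, p) = 0.139806 rad; t = (φ − α) mod 2π = 1.797240 rad, q = (φ − β) mod 2π = 5.507810 rad → L = 1.13·(1.797240 + 10.458242 + 5.507810) = 1.13·17.763291 = 20.072519 m
RSL: p² = d² − 2 + 2cos(α−β) − 2d(sin α + sin β) = 118.200631; p = √p² = 10.872011; φ = atan2(cos α + cos β, d − sin α − sin β) − atan2(2, p) = -0.134585 rad; t = (α − φ) mod 2π = 4.760337 rad, q = (β − φ) mod 2π = 1.049767 rad → L = 1.13·(4.760337 + 10.872011 + 1.049767) = 1.13·16.682115 = 18.850790 m
RLR: c = (6 − d² + 2cos(α−β) + 2d(sin α − sin β))/8 = -18.991992, |c| > 1 → infeasible
LRL: c = (6 − d² + 2cos(α−β) − 2d(sin α − sin β))/8 = -9.297391, |c| > 1 → infeasible
Shortest: LSL with L = 13.163269 m ≈ 13.1633 m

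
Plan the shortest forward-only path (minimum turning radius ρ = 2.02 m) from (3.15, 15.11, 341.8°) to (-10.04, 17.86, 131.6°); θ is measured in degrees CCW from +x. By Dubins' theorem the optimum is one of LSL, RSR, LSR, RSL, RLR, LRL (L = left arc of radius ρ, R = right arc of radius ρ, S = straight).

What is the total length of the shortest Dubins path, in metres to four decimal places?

19.9881 m

Let ψ = atan2(Δy, Δx) = atan2(2.75, -13.19) = 168.2230° be the start→goal bearing.
Normalize: d = |goal − start| / ρ = 13.473626/2.02 = 6.670112, α = (θ_start − ψ) mod 360° = 173.5770° = 3.029489 rad, β = (θ_goal − ψ) mod 360° = 323.3770° = 5.643993 rad.
Common terms: sin α = 0.111869, cos α = -0.993723, sin β = -0.596548, cos β = 0.802578, cos(α−β) = -0.864275, d² = 44.490393. Work in radians in the unit-radius frame; every candidate has L = ρ·(t + p + q).
LSL: p² = 2 + d² − 2cos(α−β) + 2d(sin α − sin β) = 57.669373; p = √p² = 7.594035; φ = atan2(cos β − cos α, d + sin α − sin β) = 0.238804 rad; t = (φ − α) mod 2π = 3.492500 rad, q = (β − φ) mod 2π = 5.405188 rad → L = 2.02·(3.492500 + 7.594035 + 5.405188) = 2.02·16.491724 = 33.313282 m
RSR: p² = 2 + d² − 2cos(α−β) + 2d(sin β − sin α) = 38.768513; p = √p² = 6.226437; φ = atan2(cos α − cos β, d − sin α + sin β) = -0.292655 rad; t = (α − φ) mod 2π = 3.322145 rad, q = (φ − β) mod 2π = 0.346537 rad → L = 2.02·(3.322145 + 6.226437 + 0.346537) = 2.02·9.895119 = 19.988140 m
LSR: p² = d² − 2 + 2cos(α−β) + 2d(sin α + sin β) = 34.296115; p = √p² = 5.856289; φ = atan2(−cos α − cos β, d + sin α + sin β) − atan2(−2, p) = 0.359987 rad; t = (φ − α) mod 2π = 3.613683 rad, q = (φ − β) mod 2π = 0.999180 rad → L = 2.02·(3.613683 + 5.856289 + 0.999180) = 2.02·10.469151 = 21.147685 m
RSL: p² = d² − 2 + 2cos(α−β) − 2d(sin α + sin β) = 47.227572; p = √p² = 6.872232; φ = atan2(cos α + cos β, d − sin α − sin β) − atan2(2, p) = -0.309913 rad; t = (α − φ) mod 2π = 3.339403 rad, q = (β − φ) mod 2π = 5.953906 rad → L = 2.02·(3.339403 + 6.872232 + 5.953906) = 2.02·16.165540 = 32.654392 m
RLR: c = (6 − d² + 2cos(α−β) + 2d(sin α − sin β))/8 = -3.846064, |c| > 1 → infeasible
LRL: c = (6 − d² + 2cos(α−β) − 2d(sin α − sin β))/8 = -6.208672, |c| > 1 → infeasible
Shortest: RSR with L = 19.988140 m ≈ 19.9881 m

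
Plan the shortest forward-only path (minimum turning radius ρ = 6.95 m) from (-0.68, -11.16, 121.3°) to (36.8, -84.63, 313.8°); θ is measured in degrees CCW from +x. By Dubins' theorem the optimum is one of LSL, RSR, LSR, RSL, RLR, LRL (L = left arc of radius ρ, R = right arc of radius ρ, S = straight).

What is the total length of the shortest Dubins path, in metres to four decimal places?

Let ψ = atan2(Δy, Δx) = atan2(-73.47, 37.48) = -62.9720° be the start→goal bearing.
Normalize: d = |goal − start| / ρ = 82.477823/6.95 = 11.867313, α = (θ_start − ψ) mod 360° = 184.2720° = 3.216154 rad, β = (θ_goal − ψ) mod 360° = 16.7720° = 0.292727 rad.
Common terms: sin α = -0.074492, cos α = -0.997222, sin β = 0.288565, cos β = 0.957460, cos(α−β) = -0.976296, d² = 140.833110. Work in radians in the unit-radius frame; every candidate has L = ρ·(t + p + q).
LSL: p² = 2 + d² − 2cos(α−β) + 2d(sin α − sin β) = 136.168684; p = √p² = 11.669134; φ = atan2(cos β − cos α, d + sin α − sin β) = 0.168302 rad; t = (φ − α) mod 2π = 3.235334 rad, q = (β − φ) mod 2π = 0.124425 rad → L = 6.95·(3.235334 + 11.669134 + 0.124425) = 6.95·15.028893 = 104.450804 m
RSR: p² = 2 + d² − 2cos(α−β) + 2d(sin β − sin α) = 153.402720; p = √p² = 12.385585; φ = atan2(cos α − cos β, d − sin α + sin β) = -0.158482 rad; t = (α − φ) mod 2π = 3.374636 rad, q = (φ − β) mod 2π = 5.831976 rad → L = 6.95·(3.374636 + 12.385585 + 5.831976) = 6.95·21.592197 = 150.065769 m
LSR: p² = d² − 2 + 2cos(α−β) + 2d(sin α + sin β) = 141.961449; p = √p² = 11.914758; φ = atan2(−cos α − cos β, d + sin α + sin β) − atan2(−2, p) = 0.169600 rad; t = (φ − α) mod 2π = 3.236631 rad, q = (φ − β) mod 2π = 6.160058 rad → L = 6.95·(3.236631 + 11.914758 + 6.160058) = 6.95·21.311446 = 148.114552 m
RSL: p² = d² − 2 + 2cos(α−β) − 2d(sin α + sin β) = 131.799588; p = √p² = 11.480400; φ = atan2(cos α + cos β, d − sin α − sin β) − atan2(2, p) = -0.175891 rad; t = (α − φ) mod 2π = 3.392045 rad, q = (β − φ) mod 2π = 0.468618 rad → L = 6.95·(3.392045 + 11.480400 + 0.468618) = 6.95·15.341063 = 106.620391 m
RLR: c = (6 − d² + 2cos(α−β) + 2d(sin α − sin β))/8 = -18.175340, |c| > 1 → infeasible
LRL: c = (6 − d² + 2cos(α−β) − 2d(sin α − sin β))/8 = -16.021086, |c| > 1 → infeasible
Shortest: LSL with L = 104.450804 m ≈ 104.4508 m

104.4508 m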